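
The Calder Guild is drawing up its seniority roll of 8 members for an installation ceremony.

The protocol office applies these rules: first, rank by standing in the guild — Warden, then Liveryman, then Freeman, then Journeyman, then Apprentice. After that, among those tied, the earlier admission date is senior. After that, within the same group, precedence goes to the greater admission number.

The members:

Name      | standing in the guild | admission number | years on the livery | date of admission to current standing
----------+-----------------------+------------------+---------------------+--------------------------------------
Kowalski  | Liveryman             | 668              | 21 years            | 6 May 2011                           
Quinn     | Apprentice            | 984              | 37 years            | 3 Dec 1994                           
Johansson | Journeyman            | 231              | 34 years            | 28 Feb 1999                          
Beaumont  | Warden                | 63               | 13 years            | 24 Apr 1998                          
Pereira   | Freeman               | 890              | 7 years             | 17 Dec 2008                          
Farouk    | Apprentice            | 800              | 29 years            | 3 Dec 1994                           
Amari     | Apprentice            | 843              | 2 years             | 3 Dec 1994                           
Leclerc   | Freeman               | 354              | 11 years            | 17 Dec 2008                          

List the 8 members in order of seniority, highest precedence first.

Beaumont, Kowalski, Pereira, Leclerc, Johansson, Quinn, Amari, Farouk

By standing in the guild: Beaumont (Warden); then Kowalski (Liveryman); then Pereira and Leclerc (Freeman); then Johansson (Journeyman); then Quinn, Amari and Farouk (Apprentice).
Pereira and Leclerc both have date of admission to current standing 17 Dec 2008, so the next rule applies.
Among Pereira and Leclerc, by admission number (higher first): Pereira (890) before Leclerc (354).
Quinn, Amari and Farouk all have date of admission to current standing 3 Dec 1994, so the next rule applies.
Among Quinn, Amari and Farouk, by admission number (higher first): Quinn (984) before Amari (843) before Farouk (800).
Full order: Beaumont, Kowalski, Pereira, Leclerc, Johansson, Quinn, Amari, Farouk.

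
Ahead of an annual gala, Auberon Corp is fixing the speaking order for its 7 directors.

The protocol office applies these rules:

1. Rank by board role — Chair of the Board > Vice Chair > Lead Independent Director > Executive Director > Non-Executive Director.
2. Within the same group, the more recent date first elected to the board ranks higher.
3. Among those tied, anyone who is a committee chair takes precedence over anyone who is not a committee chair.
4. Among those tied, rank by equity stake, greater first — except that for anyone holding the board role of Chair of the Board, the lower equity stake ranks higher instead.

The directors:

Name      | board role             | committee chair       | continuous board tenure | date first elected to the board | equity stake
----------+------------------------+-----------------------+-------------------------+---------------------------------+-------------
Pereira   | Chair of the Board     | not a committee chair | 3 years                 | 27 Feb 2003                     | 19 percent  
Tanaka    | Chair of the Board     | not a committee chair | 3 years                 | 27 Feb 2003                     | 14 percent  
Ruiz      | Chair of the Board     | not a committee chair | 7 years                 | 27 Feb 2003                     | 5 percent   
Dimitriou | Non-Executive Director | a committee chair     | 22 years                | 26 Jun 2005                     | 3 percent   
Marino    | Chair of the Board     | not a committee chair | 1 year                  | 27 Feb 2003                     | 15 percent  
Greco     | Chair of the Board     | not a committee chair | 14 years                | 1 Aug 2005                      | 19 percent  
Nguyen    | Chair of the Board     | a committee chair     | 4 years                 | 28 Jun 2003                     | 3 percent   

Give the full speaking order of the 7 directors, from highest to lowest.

Greco, Nguyen, Ruiz, Tanaka, Marino, Pereira, Dimitriou

By board role: Greco, Nguyen, Ruiz, Tanaka, Marino and Pereira (Chair of the Board); then Dimitriou (Non-Executive Director).
Among Greco, Nguyen, Ruiz, Tanaka, Marino and Pereira, by date first elected to the board (later first): Greco (1 Aug 2005) before Nguyen (28 Jun 2003) before Ruiz, Tanaka, Marino and Pereira (27 Feb 2003).
Ruiz, Tanaka, Marino and Pereira are each not a committee chair, so the next rule applies.
Among Ruiz, Tanaka, Marino and Pereira, by equity stake (lower first) (reversed rule for this group): Ruiz (5 percent) before Tanaka (14 percent) before Marino (15 percent) before Pereira (19 percent).
Full order: Greco, Nguyen, Ruiz, Tanaka, Marino, Pereira, Dimitriou.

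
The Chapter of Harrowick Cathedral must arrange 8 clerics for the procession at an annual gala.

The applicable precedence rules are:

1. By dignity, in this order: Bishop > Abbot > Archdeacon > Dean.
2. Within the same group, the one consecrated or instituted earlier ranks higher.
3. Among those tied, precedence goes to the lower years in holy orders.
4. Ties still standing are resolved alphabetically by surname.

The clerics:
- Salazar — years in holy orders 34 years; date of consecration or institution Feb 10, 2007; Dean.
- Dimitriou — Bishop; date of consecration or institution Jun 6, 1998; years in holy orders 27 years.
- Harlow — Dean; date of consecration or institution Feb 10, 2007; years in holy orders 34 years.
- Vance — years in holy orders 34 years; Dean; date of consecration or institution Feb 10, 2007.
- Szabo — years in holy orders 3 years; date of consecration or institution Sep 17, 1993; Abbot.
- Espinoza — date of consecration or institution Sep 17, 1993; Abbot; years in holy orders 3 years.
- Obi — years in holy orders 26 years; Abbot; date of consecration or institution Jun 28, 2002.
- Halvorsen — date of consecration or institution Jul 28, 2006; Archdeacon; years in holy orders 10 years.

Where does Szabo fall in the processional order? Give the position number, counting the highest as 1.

By dignity: Dimitriou (Bishop); then Espinoza, Szabo and Obi (Abbot); then Halvorsen (Archdeacon); then Harlow, Salazar and Vance (Dean).
Among Espinoza, Szabo and Obi, by date of consecration or institution (earlier first): Espinoza and Szabo (Sep 17, 1993) before Obi (Jun 28, 2002).
Espinoza and Szabo both have years in holy orders 3 years, so the next rule applies.
Among Espinoza and Szabo, alphabetically by surname: Espinoza before Szabo.
Harlow, Salazar and Vance all have date of consecration or institution Feb 10, 2007, so the next rule applies.
Harlow, Salazar and Vance all have years in holy orders 34 years, so the next rule applies.
Among Harlow, Salazar and Vance, alphabetically by surname: Harlow before Salazar before Vance.
Order: Dimitriou, Espinoza, Szabo, Obi, Halvorsen, Harlow, Salazar, Vance. So position 3.

3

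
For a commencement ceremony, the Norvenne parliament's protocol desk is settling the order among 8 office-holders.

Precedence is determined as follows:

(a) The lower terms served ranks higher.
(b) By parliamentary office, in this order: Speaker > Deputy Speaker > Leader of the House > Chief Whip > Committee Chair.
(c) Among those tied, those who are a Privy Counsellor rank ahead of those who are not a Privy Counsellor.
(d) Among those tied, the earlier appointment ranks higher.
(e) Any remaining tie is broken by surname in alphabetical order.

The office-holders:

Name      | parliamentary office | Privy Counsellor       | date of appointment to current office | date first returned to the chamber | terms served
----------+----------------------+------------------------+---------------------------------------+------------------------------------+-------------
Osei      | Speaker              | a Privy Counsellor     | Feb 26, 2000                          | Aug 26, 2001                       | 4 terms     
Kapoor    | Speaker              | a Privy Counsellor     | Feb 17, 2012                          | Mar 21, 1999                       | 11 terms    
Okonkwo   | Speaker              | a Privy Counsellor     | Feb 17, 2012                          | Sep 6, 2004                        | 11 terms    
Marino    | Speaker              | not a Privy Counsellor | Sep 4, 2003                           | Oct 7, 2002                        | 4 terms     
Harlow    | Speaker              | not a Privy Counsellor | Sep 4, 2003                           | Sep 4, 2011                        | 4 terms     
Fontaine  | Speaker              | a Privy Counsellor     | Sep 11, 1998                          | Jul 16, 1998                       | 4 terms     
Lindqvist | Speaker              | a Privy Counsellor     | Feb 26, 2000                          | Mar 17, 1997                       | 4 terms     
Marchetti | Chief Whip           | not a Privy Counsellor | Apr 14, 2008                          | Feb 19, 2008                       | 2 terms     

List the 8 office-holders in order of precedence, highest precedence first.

Marchetti, Fontaine, Lindqvist, Osei, Harlow, Marino, Kapoor, Okonkwo

By terms served (lower first): Marchetti (2 terms); then Fontaine, Lindqvist, Osei, Harlow and Marino (each 4 terms); then Kapoor and Okonkwo (both 11 terms).
Fontaine, Lindqvist, Osei, Harlow and Marino are each Speaker, so the next rule applies.
Among Fontaine, Lindqvist, Osei, Harlow and Marino, a Privy Counsellor before not a Privy Counsellor: Fontaine, Lindqvist and Osei (a Privy Counsellor) before Harlow and Marino (not a Privy Counsellor).
Among Fontaine, Lindqvist and Osei, by date of appointment to current office (earlier first): Fontaine (Sep 11, 1998) before Lindqvist and Osei (Feb 26, 2000).
Among Lindqvist and Osei, alphabetically by surname: Lindqvist before Osei.
Harlow and Marino both have date of appointment to current office Sep 4, 2003, so the next rule applies.
Among Harlow and Marino, alphabetically by surname: Harlow before Marino.
Kapoor and Okonkwo are each Speaker, so the next rule applies.
Kapoor and Okonkwo are each a Privy Counsellor, so the next rule applies.
Kapoor and Okonkwo both have date of appointment to current office Feb 17, 2012, so the next rule applies.
Among Kapoor and Okonkwo, alphabetically by surname: Kapoor before Okonkwo.
Full order: Marchetti, Fontaine, Lindqvist, Osei, Harlow, Marino, Kapoor, Okonkwo.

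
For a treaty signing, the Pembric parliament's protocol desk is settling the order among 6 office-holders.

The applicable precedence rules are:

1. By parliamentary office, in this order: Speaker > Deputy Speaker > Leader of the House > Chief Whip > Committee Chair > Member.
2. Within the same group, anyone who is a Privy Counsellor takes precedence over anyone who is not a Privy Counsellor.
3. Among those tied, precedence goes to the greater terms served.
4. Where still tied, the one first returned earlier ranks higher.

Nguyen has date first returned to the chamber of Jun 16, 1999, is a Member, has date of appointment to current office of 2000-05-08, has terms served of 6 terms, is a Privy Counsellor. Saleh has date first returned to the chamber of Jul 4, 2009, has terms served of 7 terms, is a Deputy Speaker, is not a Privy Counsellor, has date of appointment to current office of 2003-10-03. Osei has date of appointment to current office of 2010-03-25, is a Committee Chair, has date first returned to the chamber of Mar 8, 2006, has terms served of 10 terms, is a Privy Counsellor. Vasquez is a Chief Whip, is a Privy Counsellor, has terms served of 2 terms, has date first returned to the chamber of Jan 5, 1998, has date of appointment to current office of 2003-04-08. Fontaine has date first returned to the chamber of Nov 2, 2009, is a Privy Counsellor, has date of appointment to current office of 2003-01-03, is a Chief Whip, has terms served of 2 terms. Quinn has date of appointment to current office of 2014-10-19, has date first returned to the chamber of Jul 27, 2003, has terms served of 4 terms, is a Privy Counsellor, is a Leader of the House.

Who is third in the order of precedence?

By parliamentary office: Saleh (Deputy Speaker); then Quinn (Leader of the House); then Vasquez and Fontaine (Chief Whip); then Osei (Committee Chair); then Nguyen (Member).
Vasquez and Fontaine are each a Privy Counsellor, so the next rule applies.
Vasquez and Fontaine both have terms served 2 terms, so the next rule applies.
Among Vasquez and Fontaine, by date first returned to the chamber (earlier first): Vasquez (Jan 5, 1998) before Fontaine (Nov 2, 2009).
Order: Saleh, Quinn, Vasquez, Fontaine, Osei, Nguyen.

Vasquez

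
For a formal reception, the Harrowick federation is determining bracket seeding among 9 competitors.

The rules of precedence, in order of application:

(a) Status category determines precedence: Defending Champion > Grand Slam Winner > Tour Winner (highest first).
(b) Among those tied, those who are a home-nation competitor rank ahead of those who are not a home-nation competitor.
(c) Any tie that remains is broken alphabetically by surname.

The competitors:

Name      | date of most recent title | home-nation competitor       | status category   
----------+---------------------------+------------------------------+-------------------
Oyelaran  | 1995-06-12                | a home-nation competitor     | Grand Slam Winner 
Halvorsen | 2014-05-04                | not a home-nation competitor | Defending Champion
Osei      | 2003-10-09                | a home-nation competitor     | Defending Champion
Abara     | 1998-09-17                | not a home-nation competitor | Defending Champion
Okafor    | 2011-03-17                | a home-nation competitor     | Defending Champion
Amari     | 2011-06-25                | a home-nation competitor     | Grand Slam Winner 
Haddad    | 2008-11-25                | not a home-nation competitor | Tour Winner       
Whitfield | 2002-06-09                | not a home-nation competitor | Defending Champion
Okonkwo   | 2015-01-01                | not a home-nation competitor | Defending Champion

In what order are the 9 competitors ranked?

Okafor, Osei, Abara, Halvorsen, Okonkwo, Whitfield, Amari, Oyelaran, Haddad

By status category: Okafor, Osei, Abara, Halvorsen, Okonkwo and Whitfield (Defending Champion); then Amari and Oyelaran (Grand Slam Winner); then Haddad (Tour Winner).
Among Okafor, Osei, Abara, Halvorsen, Okonkwo and Whitfield, a home-nation competitor before not a home-nation competitor: Okafor and Osei (a home-nation competitor) before Abara, Halvorsen, Okonkwo and Whitfield (not a home-nation competitor).
Among Okafor and Osei, alphabetically by surname: Okafor before Osei.
Among Abara, Halvorsen, Okonkwo and Whitfield, alphabetically by surname: Abara before Halvorsen before Okonkwo before Whitfield.
Amari and Oyelaran are each a home-nation competitor, so the next rule applies.
Among Amari and Oyelaran, alphabetically by surname: Amari before Oyelaran.
Full order: Okafor, Osei, Abara, Halvorsen, Okonkwo, Whitfield, Amari, Oyelaran, Haddad.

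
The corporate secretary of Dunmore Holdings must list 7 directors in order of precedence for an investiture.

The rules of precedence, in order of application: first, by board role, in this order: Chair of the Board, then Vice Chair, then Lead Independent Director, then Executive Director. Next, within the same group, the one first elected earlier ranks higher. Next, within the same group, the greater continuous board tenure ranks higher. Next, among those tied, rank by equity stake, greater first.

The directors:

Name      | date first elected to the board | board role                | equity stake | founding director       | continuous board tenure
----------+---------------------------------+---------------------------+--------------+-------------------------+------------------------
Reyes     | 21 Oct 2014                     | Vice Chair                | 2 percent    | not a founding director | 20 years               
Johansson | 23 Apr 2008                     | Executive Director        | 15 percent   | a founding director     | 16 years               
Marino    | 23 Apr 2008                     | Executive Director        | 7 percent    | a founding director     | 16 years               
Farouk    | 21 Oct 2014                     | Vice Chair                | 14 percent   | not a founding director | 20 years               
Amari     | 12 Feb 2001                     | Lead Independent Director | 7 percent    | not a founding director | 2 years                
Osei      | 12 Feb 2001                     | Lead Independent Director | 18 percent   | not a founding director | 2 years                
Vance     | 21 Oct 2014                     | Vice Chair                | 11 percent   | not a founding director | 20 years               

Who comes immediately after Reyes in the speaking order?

By board role: Farouk, Vance and Reyes (Vice Chair); then Osei and Amari (Lead Independent Director); then Johansson and Marino (Executive Director).
Farouk, Vance and Reyes all have date first elected to the board 21 Oct 2014, so the next rule applies.
Farouk, Vance and Reyes all have continuous board tenure 20 years, so the next rule applies.
Among Farouk, Vance and Reyes, by equity stake (higher first): Farouk (14 percent) before Vance (11 percent) before Reyes (2 percent).
Osei and Amari both have date first elected to the board 12 Feb 2001, so the next rule applies.
Osei and Amari both have continuous board tenure 2 years, so the next rule applies.
Among Osei and Amari, by equity stake (higher first): Osei (18 percent) before Amari (7 percent).
Johansson and Marino both have date first elected to the board 23 Apr 2008, so the next rule applies.
Johansson and Marino both have continuous board tenure 16 years, so the next rule applies.
Among Johansson and Marino, by equity stake (higher first): Johansson (15 percent) before Marino (7 percent).
Order: Farouk, Vance, Reyes, Osei, Amari, Johansson, Marino.

Osei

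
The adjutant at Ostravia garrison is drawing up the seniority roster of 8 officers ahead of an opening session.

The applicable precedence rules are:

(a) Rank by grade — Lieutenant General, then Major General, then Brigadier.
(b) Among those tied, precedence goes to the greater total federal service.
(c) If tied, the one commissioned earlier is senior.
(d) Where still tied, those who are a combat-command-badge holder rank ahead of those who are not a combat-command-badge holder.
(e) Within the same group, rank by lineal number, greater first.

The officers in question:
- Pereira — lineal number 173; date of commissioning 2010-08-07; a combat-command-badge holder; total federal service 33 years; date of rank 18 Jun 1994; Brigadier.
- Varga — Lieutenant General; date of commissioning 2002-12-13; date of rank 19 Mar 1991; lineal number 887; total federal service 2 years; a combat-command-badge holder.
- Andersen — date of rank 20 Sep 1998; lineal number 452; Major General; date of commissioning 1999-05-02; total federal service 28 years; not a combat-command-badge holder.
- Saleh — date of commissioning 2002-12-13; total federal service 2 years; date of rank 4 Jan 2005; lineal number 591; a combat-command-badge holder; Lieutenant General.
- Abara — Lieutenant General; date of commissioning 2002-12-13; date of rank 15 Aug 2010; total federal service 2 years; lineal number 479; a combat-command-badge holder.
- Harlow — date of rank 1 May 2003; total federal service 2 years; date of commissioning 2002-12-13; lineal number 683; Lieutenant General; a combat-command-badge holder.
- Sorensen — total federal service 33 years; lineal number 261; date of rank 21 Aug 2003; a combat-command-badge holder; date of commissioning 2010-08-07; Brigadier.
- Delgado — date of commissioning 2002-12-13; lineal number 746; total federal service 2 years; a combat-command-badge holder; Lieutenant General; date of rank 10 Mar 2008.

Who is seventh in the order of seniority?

By grade: Varga, Delgado, Harlow, Saleh and Abara (Lieutenant General); then Andersen (Major General); then Sorensen and Pereira (Brigadier).
Varga, Delgado, Harlow, Saleh and Abara all have total federal service 2 years, so the next rule applies.
Varga, Delgado, Harlow, Saleh and Abara all have date of commissioning 2002-12-13, so the next rule applies.
Varga, Delgado, Harlow, Saleh and Abara are each a combat-command-badge holder, so the next rule applies.
Among Varga, Delgado, Harlow, Saleh and Abara, by lineal number (higher first): Varga (887) before Delgado (746) before Harlow (683) before Saleh (591) before Abara (479).
Sorensen and Pereira both have total federal service 33 years, so the next rule applies.
Sorensen and Pereira both have date of commissioning 2010-08-07, so the next rule applies.
Sorensen and Pereira are each a combat-command-badge holder, so the next rule applies.
Among Sorensen and Pereira, by lineal number (higher first): Sorensen (261) before Pereira (173).
Order: Varga, Delgado, Harlow, Saleh, Abara, Andersen, Sorensen, Pereira.

Sorensen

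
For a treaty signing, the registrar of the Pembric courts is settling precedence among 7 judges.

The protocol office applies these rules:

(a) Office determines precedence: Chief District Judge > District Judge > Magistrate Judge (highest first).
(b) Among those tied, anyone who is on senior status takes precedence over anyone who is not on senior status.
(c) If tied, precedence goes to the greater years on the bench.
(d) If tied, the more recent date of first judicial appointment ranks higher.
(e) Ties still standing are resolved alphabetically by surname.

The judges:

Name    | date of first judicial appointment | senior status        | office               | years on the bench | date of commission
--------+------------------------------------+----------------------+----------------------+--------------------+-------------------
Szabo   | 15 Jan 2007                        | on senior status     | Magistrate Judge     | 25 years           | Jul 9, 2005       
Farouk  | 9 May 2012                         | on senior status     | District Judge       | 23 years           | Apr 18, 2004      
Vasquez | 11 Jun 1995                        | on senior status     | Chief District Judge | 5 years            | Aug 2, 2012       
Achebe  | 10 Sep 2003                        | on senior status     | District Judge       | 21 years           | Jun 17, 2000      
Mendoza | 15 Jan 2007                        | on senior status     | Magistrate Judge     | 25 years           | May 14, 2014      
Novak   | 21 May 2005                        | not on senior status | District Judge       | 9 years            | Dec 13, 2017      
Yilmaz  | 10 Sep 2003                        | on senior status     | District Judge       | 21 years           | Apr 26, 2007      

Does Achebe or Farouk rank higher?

By office: Vasquez (Chief District Judge); then Farouk, Achebe, Yilmaz and Novak (District Judge); then Mendoza and Szabo (Magistrate Judge).
Among Farouk, Achebe, Yilmaz and Novak, on senior status before not on senior status: Farouk, Achebe and Yilmaz (on senior status) before Novak (not on senior status).
Among Farouk, Achebe and Yilmaz, by years on the bench (higher first): Farouk (23 years) before Achebe and Yilmaz (21 years).
Achebe and Yilmaz both have date of first judicial appointment 10 Sep 2003, so the next rule applies.
Among Achebe and Yilmaz, alphabetically by surname: Achebe before Yilmaz.
Mendoza and Szabo are each on senior status, so the next rule applies.
Mendoza and Szabo both have years on the bench 25 years, so the next rule applies.
Mendoza and Szabo both have date of first judicial appointment 15 Jan 2007, so the next rule applies.
Among Mendoza and Szabo, alphabetically by surname: Mendoza before Szabo.
So Farouk takes precedence.

Farouk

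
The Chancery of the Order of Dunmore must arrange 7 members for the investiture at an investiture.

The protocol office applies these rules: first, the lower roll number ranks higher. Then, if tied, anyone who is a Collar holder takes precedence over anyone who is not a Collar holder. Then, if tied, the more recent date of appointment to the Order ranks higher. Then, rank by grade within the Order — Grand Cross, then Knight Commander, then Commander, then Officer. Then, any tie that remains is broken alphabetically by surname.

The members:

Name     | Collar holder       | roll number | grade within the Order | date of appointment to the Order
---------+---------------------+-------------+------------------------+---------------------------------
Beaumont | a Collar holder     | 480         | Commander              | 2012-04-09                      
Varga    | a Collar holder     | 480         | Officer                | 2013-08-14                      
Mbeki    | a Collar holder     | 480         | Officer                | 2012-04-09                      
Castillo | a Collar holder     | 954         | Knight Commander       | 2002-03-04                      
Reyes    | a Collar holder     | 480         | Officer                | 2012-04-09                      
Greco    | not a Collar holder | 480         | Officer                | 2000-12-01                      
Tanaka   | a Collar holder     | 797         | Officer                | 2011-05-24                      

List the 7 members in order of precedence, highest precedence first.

Varga, Beaumont, Mbeki, Reyes, Greco, Tanaka, Castillo

By roll number (lower first): Varga, Beaumont, Mbeki, Reyes and Greco (each 480); then Tanaka (797); then Castillo (954).
Among Varga, Beaumont, Mbeki, Reyes and Greco, a Collar holder before not a Collar holder: Varga, Beaumont, Mbeki and Reyes (a Collar holder) before Greco (not a Collar holder).
Among Varga, Beaumont, Mbeki and Reyes, by date of appointment to the Order (later first): Varga (2013-08-14) before Beaumont, Mbeki and Reyes (2012-04-09).
Among Beaumont, Mbeki and Reyes, by grade within the Order: Beaumont (Commander) before Mbeki and Reyes (Officer).
Among Mbeki and Reyes, alphabetically by surname: Mbeki before Reyes.
Full order: Varga, Beaumont, Mbeki, Reyes, Greco, Tanaka, Castillo.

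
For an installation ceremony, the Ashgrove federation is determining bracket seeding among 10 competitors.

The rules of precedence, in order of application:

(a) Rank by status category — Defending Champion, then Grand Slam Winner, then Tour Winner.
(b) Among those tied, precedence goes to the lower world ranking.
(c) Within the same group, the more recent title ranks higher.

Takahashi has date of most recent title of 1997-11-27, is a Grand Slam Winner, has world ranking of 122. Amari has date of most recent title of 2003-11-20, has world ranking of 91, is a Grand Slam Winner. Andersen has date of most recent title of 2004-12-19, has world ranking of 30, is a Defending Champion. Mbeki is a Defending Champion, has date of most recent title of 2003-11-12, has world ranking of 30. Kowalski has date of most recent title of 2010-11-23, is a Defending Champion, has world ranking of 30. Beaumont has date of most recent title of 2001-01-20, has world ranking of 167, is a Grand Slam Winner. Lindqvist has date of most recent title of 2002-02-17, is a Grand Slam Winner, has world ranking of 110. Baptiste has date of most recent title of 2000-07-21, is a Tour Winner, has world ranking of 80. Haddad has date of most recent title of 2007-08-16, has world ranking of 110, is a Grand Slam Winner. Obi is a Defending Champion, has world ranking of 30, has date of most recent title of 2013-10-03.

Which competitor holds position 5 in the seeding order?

By status category: Obi, Kowalski, Andersen and Mbeki (Defending Champion); then Amari, Haddad, Lindqvist, Takahashi and Beaumont (Grand Slam Winner); then Baptiste (Tour Winner).
Obi, Kowalski, Andersen and Mbeki all have world ranking 30, so the next rule applies.
Among Obi, Kowalski, Andersen and Mbeki, by date of most recent title (later first): Obi (2013-10-03) before Kowalski (2010-11-23) before Andersen (2004-12-19) before Mbeki (2003-11-12).
Among Amari, Haddad, Lindqvist, Takahashi and Beaumont, by world ranking (lower first): Amari (91) before Haddad and Lindqvist (110) before Takahashi (122) before Beaumont (167).
Among Haddad and Lindqvist, by date of most recent title (later first): Haddad (2007-08-16) before Lindqvist (2002-02-17).
Order: Obi, Kowalski, Andersen, Mbeki, Amari, Haddad, Lindqvist, Takahashi, Beaumont, Baptiste.

Amari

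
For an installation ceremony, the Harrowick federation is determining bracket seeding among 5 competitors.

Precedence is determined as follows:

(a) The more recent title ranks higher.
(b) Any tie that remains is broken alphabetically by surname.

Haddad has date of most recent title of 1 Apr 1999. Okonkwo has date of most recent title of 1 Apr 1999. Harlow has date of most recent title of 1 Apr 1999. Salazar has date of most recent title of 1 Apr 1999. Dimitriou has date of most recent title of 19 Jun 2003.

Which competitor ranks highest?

By date of most recent title (later first): Dimitriou (19 Jun 2003); then Haddad, Harlow, Okonkwo and Salazar (each 1 Apr 1999).
Among Haddad, Harlow, Okonkwo and Salazar, alphabetically by surname: Haddad before Harlow before Okonkwo before Salazar.
Order: Dimitriou, Haddad, Harlow, Okonkwo, Salazar.

Dimitriou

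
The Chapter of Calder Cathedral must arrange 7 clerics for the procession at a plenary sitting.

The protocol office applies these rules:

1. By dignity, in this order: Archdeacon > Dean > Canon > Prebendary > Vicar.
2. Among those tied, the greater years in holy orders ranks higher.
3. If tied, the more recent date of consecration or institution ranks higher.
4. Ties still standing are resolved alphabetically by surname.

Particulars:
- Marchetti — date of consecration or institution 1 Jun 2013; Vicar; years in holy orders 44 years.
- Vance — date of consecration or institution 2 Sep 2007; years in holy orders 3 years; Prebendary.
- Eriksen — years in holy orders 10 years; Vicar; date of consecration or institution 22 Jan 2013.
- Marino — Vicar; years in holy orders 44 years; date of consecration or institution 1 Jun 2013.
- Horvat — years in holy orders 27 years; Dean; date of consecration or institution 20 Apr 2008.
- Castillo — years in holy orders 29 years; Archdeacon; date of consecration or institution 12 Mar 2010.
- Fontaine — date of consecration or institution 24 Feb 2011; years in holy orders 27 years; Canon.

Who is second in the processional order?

Horvat

By dignity: Castillo (Archdeacon); then Horvat (Dean); then Fontaine (Canon); then Vance (Prebendary); then Marchetti, Marino and Eriksen (Vicar).
Among Marchetti, Marino and Eriksen, by years in holy orders (higher first): Marchetti and Marino (44 years) before Eriksen (10 years).
Marchetti and Marino both have date of consecration or institution 1 Jun 2013, so the next rule applies.
Among Marchetti and Marino, alphabetically by surname: Marchetti before Marino.
Order: Castillo, Horvat, Fontaine, Vance, Marchetti, Marino, Eriksen.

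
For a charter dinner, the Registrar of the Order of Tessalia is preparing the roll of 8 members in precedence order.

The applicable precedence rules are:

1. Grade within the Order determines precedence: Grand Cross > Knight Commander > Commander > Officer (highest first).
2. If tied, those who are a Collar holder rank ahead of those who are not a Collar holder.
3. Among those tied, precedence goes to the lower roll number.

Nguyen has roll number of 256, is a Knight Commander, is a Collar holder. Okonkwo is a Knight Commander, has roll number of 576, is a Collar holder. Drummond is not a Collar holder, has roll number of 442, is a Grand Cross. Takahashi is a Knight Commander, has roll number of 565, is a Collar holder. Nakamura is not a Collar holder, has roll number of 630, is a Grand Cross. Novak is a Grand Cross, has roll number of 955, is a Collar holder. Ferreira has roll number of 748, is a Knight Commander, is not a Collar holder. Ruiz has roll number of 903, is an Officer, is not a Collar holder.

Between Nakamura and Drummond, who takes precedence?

By grade within the Order: Novak, Drummond and Nakamura (Grand Cross); then Nguyen, Takahashi, Okonkwo and Ferreira (Knight Commander); then Ruiz (Officer).
Among Novak, Drummond and Nakamura, a Collar holder before not a Collar holder: Novak (a Collar holder) before Drummond and Nakamura (not a Collar holder).
Among Drummond and Nakamura, by roll number (lower first): Drummond (442) before Nakamura (630).
Among Nguyen, Takahashi, Okonkwo and Ferreira, a Collar holder before not a Collar holder: Nguyen, Takahashi and Okonkwo (a Collar holder) before Ferreira (not a Collar holder).
Among Nguyen, Takahashi and Okonkwo, by roll number (lower first): Nguyen (256) before Takahashi (565) before Okonkwo (576).
So Drummond takes precedence.

Drummond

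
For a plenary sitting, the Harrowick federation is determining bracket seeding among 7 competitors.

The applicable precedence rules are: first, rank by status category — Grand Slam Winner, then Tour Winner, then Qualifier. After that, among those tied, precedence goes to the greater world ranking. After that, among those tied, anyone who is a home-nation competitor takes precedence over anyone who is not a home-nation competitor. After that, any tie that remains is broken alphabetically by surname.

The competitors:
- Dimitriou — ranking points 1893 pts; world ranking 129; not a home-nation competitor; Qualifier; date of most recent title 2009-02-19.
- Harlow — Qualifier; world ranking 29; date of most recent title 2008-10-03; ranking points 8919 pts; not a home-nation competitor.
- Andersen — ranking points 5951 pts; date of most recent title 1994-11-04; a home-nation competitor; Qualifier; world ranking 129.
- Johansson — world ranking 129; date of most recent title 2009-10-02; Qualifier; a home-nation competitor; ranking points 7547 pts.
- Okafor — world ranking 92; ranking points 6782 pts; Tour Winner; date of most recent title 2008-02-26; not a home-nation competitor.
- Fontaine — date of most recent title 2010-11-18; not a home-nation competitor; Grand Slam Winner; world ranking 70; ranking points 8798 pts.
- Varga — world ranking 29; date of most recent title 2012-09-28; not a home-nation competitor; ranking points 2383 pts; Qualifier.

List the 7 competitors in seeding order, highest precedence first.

Fontaine, Okafor, Andersen, Johansson, Dimitriou, Harlow, Varga

By status category: Fontaine (Grand Slam Winner); then Okafor (Tour Winner); then Andersen, Johansson, Dimitriou, Harlow and Varga (Qualifier).
Among Andersen, Johansson, Dimitriou, Harlow and Varga, by world ranking (higher first): Andersen, Johansson and Dimitriou (129) before Harlow and Varga (29).
Among Andersen, Johansson and Dimitriou, a home-nation competitor before not a home-nation competitor: Andersen and Johansson (a home-nation competitor) before Dimitriou (not a home-nation competitor).
Among Andersen and Johansson, alphabetically by surname: Andersen before Johansson.
Harlow and Varga are each not a home-nation competitor, so the next rule applies.
Among Harlow and Varga, alphabetically by surname: Harlow before Varga.
Full order: Fontaine, Okafor, Andersen, Johansson, Dimitriou, Harlow, Varga.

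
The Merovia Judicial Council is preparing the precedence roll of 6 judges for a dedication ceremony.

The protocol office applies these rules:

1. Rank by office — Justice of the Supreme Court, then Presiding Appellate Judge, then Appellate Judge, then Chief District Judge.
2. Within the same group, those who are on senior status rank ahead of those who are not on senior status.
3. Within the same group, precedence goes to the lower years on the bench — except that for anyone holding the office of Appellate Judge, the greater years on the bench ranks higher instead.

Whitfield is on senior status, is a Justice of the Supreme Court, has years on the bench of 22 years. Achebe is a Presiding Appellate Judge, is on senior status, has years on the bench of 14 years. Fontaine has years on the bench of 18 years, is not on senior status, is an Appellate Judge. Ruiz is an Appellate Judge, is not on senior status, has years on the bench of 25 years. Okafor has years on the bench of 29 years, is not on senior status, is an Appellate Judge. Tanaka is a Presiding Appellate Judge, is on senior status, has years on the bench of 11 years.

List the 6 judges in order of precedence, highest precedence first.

Whitfield, Tanaka, Achebe, Okafor, Ruiz, Fontaine

By office: Whitfield (Justice of the Supreme Court); then Tanaka and Achebe (Presiding Appellate Judge); then Okafor, Ruiz and Fontaine (Appellate Judge).
Tanaka and Achebe are each on senior status, so the next rule applies.
Among Tanaka and Achebe, by years on the bench (lower first): Tanaka (11 years) before Achebe (14 years).
Okafor, Ruiz and Fontaine are each not on senior status, so the next rule applies.
Among Okafor, Ruiz and Fontaine, by years on the bench (higher first) (reversed rule for this group): Okafor (29 years) before Ruiz (25 years) before Fontaine (18 years).
Full order: Whitfield, Tanaka, Achebe, Okafor, Ruiz, Fontaine.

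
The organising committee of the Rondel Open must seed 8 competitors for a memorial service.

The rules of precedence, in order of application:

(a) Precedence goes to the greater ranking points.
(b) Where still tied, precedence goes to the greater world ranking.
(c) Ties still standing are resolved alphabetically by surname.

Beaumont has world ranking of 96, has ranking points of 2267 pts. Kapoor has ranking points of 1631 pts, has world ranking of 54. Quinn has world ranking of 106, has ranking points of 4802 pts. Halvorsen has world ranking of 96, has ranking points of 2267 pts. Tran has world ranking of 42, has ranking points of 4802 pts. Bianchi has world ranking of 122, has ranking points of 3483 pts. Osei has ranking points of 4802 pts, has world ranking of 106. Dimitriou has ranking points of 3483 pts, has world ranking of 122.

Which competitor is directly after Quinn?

Tran

By ranking points (higher first): Osei, Quinn and Tran (each 4802 pts); then Bianchi and Dimitriou (both 3483 pts); then Beaumont and Halvorsen (both 2267 pts); then Kapoor (1631 pts).
Among Osei, Quinn and Tran, by world ranking (higher first): Osei and Quinn (106) before Tran (42).
Among Osei and Quinn, alphabetically by surname: Osei before Quinn.
Bianchi and Dimitriou both have world ranking 122, so the next rule applies.
Among Bianchi and Dimitriou, alphabetically by surname: Bianchi before Dimitriou.
Beaumont and Halvorsen both have world ranking 96, so the next rule applies.
Among Beaumont and Halvorsen, alphabetically by surname: Beaumont before Halvorsen.
Order: Osei, Quinn, Tran, Bianchi, Dimitriou, Beaumont, Halvorsen, Kapoor.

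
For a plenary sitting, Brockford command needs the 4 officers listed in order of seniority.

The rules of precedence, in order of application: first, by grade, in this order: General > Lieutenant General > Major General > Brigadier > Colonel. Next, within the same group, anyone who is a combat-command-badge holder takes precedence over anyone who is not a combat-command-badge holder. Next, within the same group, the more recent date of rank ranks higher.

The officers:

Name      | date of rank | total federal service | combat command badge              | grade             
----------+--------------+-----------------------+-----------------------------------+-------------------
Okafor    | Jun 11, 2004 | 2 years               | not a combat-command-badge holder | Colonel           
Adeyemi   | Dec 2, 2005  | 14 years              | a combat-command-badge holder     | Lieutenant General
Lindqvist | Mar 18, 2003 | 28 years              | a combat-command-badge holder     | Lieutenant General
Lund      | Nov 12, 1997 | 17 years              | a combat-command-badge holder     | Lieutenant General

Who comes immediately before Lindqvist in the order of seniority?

By grade: Adeyemi, Lindqvist and Lund (Lieutenant General); then Okafor (Colonel).
Adeyemi, Lindqvist and Lund are each a combat-command-badge holder, so the next rule applies.
Among Adeyemi, Lindqvist and Lund, by date of rank (later first): Adeyemi (Dec 2, 2005) before Lindqvist (Mar 18, 2003) before Lund (Nov 12, 1997).
Order: Adeyemi, Lindqvist, Lund, Okafor.

Adeyemi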